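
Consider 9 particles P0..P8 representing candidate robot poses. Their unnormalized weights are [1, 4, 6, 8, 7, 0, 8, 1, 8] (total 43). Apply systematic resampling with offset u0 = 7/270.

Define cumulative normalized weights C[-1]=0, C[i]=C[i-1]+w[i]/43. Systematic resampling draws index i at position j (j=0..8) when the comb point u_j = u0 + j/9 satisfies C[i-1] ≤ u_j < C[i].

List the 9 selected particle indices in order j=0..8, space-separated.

1 2 2 3 4 4 6 7 8

C = [1/43, 5/43, 11/43, 19/43, 26/43, 26/43, 34/43, 35/43, 1]
j=0: u_0=7/270 ∈ [1/43, 5/43) → index 1
j=1: u_1=37/270 ∈ [5/43, 11/43) → index 2
j=2: u_2=67/270 ∈ [5/43, 11/43) → index 2
j=3: u_3=97/270 ∈ [11/43, 19/43) → index 3
j=4: u_4=127/270 ∈ [19/43, 26/43) → index 4
j=5: u_5=157/270 ∈ [19/43, 26/43) → index 4
j=6: u_6=187/270 ∈ [26/43, 34/43) → index 6
j=7: u_7=217/270 ∈ [34/43, 35/43) → index 7
j=8: u_8=247/270 ∈ [35/43, 1) → index 8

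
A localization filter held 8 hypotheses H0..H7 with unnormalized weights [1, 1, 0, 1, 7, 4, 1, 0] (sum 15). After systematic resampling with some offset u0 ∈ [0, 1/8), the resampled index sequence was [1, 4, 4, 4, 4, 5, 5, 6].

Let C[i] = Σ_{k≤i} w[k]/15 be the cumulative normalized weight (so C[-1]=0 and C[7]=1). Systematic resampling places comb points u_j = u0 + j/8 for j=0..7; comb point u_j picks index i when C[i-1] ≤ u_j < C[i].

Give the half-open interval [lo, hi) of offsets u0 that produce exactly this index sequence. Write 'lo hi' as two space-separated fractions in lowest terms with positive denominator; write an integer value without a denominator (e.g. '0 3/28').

3/40 1/8

C = [1/15, 2/15, 2/15, 1/5, 2/3, 14/15, 1, 1]
j=0 picked index 1: u0 ∈ [1/15, 2/15)
j=1 picked index 4: u0 ∈ [3/40, 13/24)
j=2 picked index 4: u0 ∈ [-1/20, 5/12)
j=3 picked index 4: u0 ∈ [-7/40, 7/24)
j=4 picked index 4: u0 ∈ [-3/10, 1/6)
j=5 picked index 5: u0 ∈ [1/24, 37/120)
j=6 picked index 5: u0 ∈ [-1/12, 11/60)
j=7 picked index 6: u0 ∈ [7/120, 1/8)
intersection: [3/40, 1/8)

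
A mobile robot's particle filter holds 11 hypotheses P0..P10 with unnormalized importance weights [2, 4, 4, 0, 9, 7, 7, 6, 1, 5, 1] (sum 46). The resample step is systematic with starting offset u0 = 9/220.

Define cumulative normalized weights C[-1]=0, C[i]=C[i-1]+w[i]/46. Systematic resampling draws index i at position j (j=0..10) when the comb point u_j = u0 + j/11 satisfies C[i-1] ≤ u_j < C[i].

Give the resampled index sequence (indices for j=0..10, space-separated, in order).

C = [1/23, 3/23, 5/23, 5/23, 19/46, 13/23, 33/46, 39/46, 20/23, 45/46, 1]
j=0: u_0=9/220 ∈ [0, 1/23) → index 0
j=1: u_1=29/220 ∈ [3/23, 5/23) → index 2
j=2: u_2=49/220 ∈ [5/23, 19/46) → index 4
j=3: u_3=69/220 ∈ [5/23, 19/46) → index 4
j=4: u_4=89/220 ∈ [5/23, 19/46) → index 4
j=5: u_5=109/220 ∈ [19/46, 13/23) → index 5
j=6: u_6=129/220 ∈ [13/23, 33/46) → index 6
j=7: u_7=149/220 ∈ [13/23, 33/46) → index 6
j=8: u_8=169/220 ∈ [33/46, 39/46) → index 7
j=9: u_9=189/220 ∈ [39/46, 20/23) → index 8
j=10: u_10=19/20 ∈ [20/23, 45/46) → index 9

0 2 4 4 4 5 6 6 7 8 9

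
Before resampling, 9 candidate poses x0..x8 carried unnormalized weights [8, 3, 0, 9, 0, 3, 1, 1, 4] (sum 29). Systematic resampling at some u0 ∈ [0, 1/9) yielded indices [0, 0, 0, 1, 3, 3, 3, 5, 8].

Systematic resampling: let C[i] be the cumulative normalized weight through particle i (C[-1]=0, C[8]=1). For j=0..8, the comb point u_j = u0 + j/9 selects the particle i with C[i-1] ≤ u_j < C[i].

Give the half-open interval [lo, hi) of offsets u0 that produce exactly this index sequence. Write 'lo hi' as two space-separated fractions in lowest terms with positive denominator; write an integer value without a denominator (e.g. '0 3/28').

C = [8/29, 11/29, 11/29, 20/29, 20/29, 23/29, 24/29, 25/29, 1]
j=0 picked index 0: u0 ∈ [0, 8/29)
j=1 picked index 0: u0 ∈ [-1/9, 43/261)
j=2 picked index 0: u0 ∈ [-2/9, 14/261)
j=3 picked index 1: u0 ∈ [-5/87, 4/87)
j=4 picked index 3: u0 ∈ [-17/261, 64/261)
j=5 picked index 3: u0 ∈ [-46/261, 35/261)
j=6 picked index 3: u0 ∈ [-25/87, 2/87)
j=7 picked index 5: u0 ∈ [-23/261, 4/261)
j=8 picked index 8: u0 ∈ [-7/261, 1/9)
intersection: [0, 4/261)

0 4/261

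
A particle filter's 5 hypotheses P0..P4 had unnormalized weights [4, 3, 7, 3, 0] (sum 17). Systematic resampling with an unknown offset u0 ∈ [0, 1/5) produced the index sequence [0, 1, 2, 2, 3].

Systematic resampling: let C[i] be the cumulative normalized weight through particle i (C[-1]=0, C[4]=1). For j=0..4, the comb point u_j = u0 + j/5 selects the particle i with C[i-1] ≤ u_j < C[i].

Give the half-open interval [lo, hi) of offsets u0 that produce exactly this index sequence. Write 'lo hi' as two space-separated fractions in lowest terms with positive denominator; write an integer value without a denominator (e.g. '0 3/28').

C = [4/17, 7/17, 14/17, 1, 1]
j=0 picked index 0: u0 ∈ [0, 4/17)
j=1 picked index 1: u0 ∈ [3/85, 18/85)
j=2 picked index 2: u0 ∈ [1/85, 36/85)
j=3 picked index 2: u0 ∈ [-16/85, 19/85)
j=4 picked index 3: u0 ∈ [2/85, 1/5)
intersection: [3/85, 1/5)

3/85 1/5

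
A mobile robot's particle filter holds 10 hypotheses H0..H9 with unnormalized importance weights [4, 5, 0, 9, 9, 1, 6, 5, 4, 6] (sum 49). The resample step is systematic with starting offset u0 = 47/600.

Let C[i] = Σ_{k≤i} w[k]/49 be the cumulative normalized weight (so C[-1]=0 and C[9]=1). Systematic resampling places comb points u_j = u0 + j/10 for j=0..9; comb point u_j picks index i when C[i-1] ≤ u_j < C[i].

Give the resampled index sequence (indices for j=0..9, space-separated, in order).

C = [4/49, 9/49, 9/49, 18/49, 27/49, 4/7, 34/49, 39/49, 43/49, 1]
j=0: u_0=47/600 ∈ [0, 4/49) → index 0
j=1: u_1=107/600 ∈ [4/49, 9/49) → index 1
j=2: u_2=167/600 ∈ [9/49, 18/49) → index 3
j=3: u_3=227/600 ∈ [18/49, 27/49) → index 4
j=4: u_4=287/600 ∈ [18/49, 27/49) → index 4
j=5: u_5=347/600 ∈ [4/7, 34/49) → index 6
j=6: u_6=407/600 ∈ [4/7, 34/49) → index 6
j=7: u_7=467/600 ∈ [34/49, 39/49) → index 7
j=8: u_8=527/600 ∈ [43/49, 1) → index 9
j=9: u_9=587/600 ∈ [43/49, 1) → index 9

0 1 3 4 4 6 6 7 9 9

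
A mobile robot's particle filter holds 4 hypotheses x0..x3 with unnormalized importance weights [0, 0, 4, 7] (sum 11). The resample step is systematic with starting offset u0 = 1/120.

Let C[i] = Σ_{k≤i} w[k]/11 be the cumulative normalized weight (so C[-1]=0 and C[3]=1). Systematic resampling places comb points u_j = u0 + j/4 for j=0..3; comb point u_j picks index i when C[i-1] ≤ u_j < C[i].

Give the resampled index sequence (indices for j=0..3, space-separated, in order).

C = [0, 0, 4/11, 1]
j=0: u_0=1/120 ∈ [0, 4/11) → index 2
j=1: u_1=31/120 ∈ [0, 4/11) → index 2
j=2: u_2=61/120 ∈ [4/11, 1) → index 3
j=3: u_3=91/120 ∈ [4/11, 1) → index 3

2 2 3 3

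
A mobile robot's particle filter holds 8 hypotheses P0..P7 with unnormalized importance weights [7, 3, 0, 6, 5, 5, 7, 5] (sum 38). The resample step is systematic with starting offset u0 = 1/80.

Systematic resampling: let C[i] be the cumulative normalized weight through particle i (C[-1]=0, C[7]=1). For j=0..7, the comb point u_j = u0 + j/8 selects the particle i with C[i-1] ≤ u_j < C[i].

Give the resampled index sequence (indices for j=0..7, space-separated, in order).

C = [7/38, 5/19, 5/19, 8/19, 21/38, 13/19, 33/38, 1]
j=0: u_0=1/80 ∈ [0, 7/38) → index 0
j=1: u_1=11/80 ∈ [0, 7/38) → index 0
j=2: u_2=21/80 ∈ [7/38, 5/19) → index 1
j=3: u_3=31/80 ∈ [5/19, 8/19) → index 3
j=4: u_4=41/80 ∈ [8/19, 21/38) → index 4
j=5: u_5=51/80 ∈ [21/38, 13/19) → index 5
j=6: u_6=61/80 ∈ [13/19, 33/38) → index 6
j=7: u_7=71/80 ∈ [33/38, 1) → index 7

0 0 1 3 4 5 6 7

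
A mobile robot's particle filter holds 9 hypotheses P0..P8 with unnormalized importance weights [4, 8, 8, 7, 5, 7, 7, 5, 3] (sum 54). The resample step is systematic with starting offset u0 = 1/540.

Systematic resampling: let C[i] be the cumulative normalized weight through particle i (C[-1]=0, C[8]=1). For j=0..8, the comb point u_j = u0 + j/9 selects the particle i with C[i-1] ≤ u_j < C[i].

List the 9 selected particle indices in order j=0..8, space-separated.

0 1 2 2 3 4 5 6 7

C = [2/27, 2/9, 10/27, 1/2, 16/27, 13/18, 23/27, 17/18, 1]
j=0: u_0=1/540 ∈ [0, 2/27) → index 0
j=1: u_1=61/540 ∈ [2/27, 2/9) → index 1
j=2: u_2=121/540 ∈ [2/9, 10/27) → index 2
j=3: u_3=181/540 ∈ [2/9, 10/27) → index 2
j=4: u_4=241/540 ∈ [10/27, 1/2) → index 3
j=5: u_5=301/540 ∈ [1/2, 16/27) → index 4
j=6: u_6=361/540 ∈ [16/27, 13/18) → index 5
j=7: u_7=421/540 ∈ [13/18, 23/27) → index 6
j=8: u_8=481/540 ∈ [23/27, 17/18) → index 7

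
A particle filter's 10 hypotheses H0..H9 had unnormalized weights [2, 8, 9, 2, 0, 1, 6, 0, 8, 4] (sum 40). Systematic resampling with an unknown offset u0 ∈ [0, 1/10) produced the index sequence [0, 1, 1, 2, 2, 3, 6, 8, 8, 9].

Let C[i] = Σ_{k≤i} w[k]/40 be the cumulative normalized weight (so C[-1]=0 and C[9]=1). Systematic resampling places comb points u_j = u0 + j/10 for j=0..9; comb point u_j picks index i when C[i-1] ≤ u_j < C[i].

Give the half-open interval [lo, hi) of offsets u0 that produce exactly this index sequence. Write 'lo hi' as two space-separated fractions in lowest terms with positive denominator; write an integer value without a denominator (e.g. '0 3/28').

0 1/40

C = [1/20, 1/4, 19/40, 21/40, 21/40, 11/20, 7/10, 7/10, 9/10, 1]
j=0 picked index 0: u0 ∈ [0, 1/20)
j=1 picked index 1: u0 ∈ [-1/20, 3/20)
j=2 picked index 1: u0 ∈ [-3/20, 1/20)
j=3 picked index 2: u0 ∈ [-1/20, 7/40)
j=4 picked index 2: u0 ∈ [-3/20, 3/40)
j=5 picked index 3: u0 ∈ [-1/40, 1/40)
j=6 picked index 6: u0 ∈ [-1/20, 1/10)
j=7 picked index 8: u0 ∈ [0, 1/5)
j=8 picked index 8: u0 ∈ [-1/10, 1/10)
j=9 picked index 9: u0 ∈ [0, 1/10)
intersection: [0, 1/40)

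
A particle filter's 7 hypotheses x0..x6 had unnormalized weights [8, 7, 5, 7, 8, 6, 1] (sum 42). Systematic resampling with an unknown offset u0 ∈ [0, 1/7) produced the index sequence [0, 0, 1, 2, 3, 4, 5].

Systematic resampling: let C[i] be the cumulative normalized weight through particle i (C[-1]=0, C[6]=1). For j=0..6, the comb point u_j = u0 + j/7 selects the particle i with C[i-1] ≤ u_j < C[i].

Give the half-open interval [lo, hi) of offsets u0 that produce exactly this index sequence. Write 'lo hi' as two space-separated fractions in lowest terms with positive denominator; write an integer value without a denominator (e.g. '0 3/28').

C = [4/21, 5/14, 10/21, 9/14, 5/6, 41/42, 1]
j=0 picked index 0: u0 ∈ [0, 4/21)
j=1 picked index 0: u0 ∈ [-1/7, 1/21)
j=2 picked index 1: u0 ∈ [-2/21, 1/14)
j=3 picked index 2: u0 ∈ [-1/14, 1/21)
j=4 picked index 3: u0 ∈ [-2/21, 1/14)
j=5 picked index 4: u0 ∈ [-1/14, 5/42)
j=6 picked index 5: u0 ∈ [-1/42, 5/42)
intersection: [0, 1/21)

0 1/21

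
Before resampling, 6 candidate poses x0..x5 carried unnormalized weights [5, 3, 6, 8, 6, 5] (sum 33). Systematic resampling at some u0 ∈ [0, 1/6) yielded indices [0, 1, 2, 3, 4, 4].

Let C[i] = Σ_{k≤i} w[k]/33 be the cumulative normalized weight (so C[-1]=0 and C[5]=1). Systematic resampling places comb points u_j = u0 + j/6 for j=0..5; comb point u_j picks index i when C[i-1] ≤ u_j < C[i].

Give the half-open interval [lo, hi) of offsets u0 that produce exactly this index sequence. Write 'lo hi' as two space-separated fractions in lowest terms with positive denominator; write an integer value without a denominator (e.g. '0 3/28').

C = [5/33, 8/33, 14/33, 2/3, 28/33, 1]
j=0 picked index 0: u0 ∈ [0, 5/33)
j=1 picked index 1: u0 ∈ [-1/66, 5/66)
j=2 picked index 2: u0 ∈ [-1/11, 1/11)
j=3 picked index 3: u0 ∈ [-5/66, 1/6)
j=4 picked index 4: u0 ∈ [0, 2/11)
j=5 picked index 4: u0 ∈ [-1/6, 1/66)
intersection: [0, 1/66)

0 1/66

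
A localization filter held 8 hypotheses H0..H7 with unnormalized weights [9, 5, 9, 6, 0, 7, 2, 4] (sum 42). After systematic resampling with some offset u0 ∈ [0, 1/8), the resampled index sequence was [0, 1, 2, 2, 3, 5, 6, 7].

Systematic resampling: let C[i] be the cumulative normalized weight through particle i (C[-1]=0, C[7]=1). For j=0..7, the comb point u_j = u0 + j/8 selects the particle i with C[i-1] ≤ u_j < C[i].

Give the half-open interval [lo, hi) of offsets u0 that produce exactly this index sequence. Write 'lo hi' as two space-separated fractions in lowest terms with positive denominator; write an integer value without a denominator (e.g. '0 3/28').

C = [3/14, 1/3, 23/42, 29/42, 29/42, 6/7, 19/21, 1]
j=0 picked index 0: u0 ∈ [0, 3/14)
j=1 picked index 1: u0 ∈ [5/56, 5/24)
j=2 picked index 2: u0 ∈ [1/12, 25/84)
j=3 picked index 2: u0 ∈ [-1/24, 29/168)
j=4 picked index 3: u0 ∈ [1/21, 4/21)
j=5 picked index 5: u0 ∈ [11/168, 13/56)
j=6 picked index 6: u0 ∈ [3/28, 13/84)
j=7 picked index 7: u0 ∈ [5/168, 1/8)
intersection: [3/28, 1/8)

3/28 1/8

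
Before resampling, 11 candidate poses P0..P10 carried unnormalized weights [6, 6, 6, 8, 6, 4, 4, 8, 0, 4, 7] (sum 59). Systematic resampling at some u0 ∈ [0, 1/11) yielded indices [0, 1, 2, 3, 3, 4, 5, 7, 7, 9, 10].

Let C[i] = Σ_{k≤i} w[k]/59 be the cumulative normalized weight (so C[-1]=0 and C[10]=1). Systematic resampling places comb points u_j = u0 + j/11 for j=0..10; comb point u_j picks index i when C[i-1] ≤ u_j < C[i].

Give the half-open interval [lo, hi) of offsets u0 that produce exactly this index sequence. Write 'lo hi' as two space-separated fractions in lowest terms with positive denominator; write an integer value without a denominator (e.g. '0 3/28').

C = [6/59, 12/59, 18/59, 26/59, 32/59, 36/59, 40/59, 48/59, 48/59, 52/59, 1]
j=0 picked index 0: u0 ∈ [0, 6/59)
j=1 picked index 1: u0 ∈ [7/649, 73/649)
j=2 picked index 2: u0 ∈ [14/649, 80/649)
j=3 picked index 3: u0 ∈ [21/649, 109/649)
j=4 picked index 3: u0 ∈ [-38/649, 50/649)
j=5 picked index 4: u0 ∈ [-9/649, 57/649)
j=6 picked index 5: u0 ∈ [-2/649, 42/649)
j=7 picked index 7: u0 ∈ [27/649, 115/649)
j=8 picked index 7: u0 ∈ [-32/649, 56/649)
j=9 picked index 9: u0 ∈ [-3/649, 41/649)
j=10 picked index 10: u0 ∈ [-18/649, 1/11)
intersection: [27/649, 41/649)

27/649 41/649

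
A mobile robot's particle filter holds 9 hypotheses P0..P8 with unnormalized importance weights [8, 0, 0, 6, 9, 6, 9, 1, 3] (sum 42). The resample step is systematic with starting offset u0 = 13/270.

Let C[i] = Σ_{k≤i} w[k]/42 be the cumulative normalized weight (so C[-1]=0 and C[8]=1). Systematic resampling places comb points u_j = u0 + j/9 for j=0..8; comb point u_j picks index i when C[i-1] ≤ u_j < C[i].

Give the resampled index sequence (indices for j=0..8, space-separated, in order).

C = [4/21, 4/21, 4/21, 1/3, 23/42, 29/42, 19/21, 13/14, 1]
j=0: u_0=13/270 ∈ [0, 4/21) → index 0
j=1: u_1=43/270 ∈ [0, 4/21) → index 0
j=2: u_2=73/270 ∈ [4/21, 1/3) → index 3
j=3: u_3=103/270 ∈ [1/3, 23/42) → index 4
j=4: u_4=133/270 ∈ [1/3, 23/42) → index 4
j=5: u_5=163/270 ∈ [23/42, 29/42) → index 5
j=6: u_6=193/270 ∈ [29/42, 19/21) → index 6
j=7: u_7=223/270 ∈ [29/42, 19/21) → index 6
j=8: u_8=253/270 ∈ [13/14, 1) → index 8

0 0 3 4 4 5 6 6 8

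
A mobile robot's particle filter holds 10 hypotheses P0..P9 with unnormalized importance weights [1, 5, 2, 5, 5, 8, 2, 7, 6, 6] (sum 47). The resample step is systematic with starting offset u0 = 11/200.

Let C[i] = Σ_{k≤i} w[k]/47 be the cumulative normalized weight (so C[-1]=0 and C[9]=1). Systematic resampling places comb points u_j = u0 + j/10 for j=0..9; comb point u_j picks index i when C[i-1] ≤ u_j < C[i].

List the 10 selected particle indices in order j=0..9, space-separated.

C = [1/47, 6/47, 8/47, 13/47, 18/47, 26/47, 28/47, 35/47, 41/47, 1]
j=0: u_0=11/200 ∈ [1/47, 6/47) → index 1
j=1: u_1=31/200 ∈ [6/47, 8/47) → index 2
j=2: u_2=51/200 ∈ [8/47, 13/47) → index 3
j=3: u_3=71/200 ∈ [13/47, 18/47) → index 4
j=4: u_4=91/200 ∈ [18/47, 26/47) → index 5
j=5: u_5=111/200 ∈ [26/47, 28/47) → index 6
j=6: u_6=131/200 ∈ [28/47, 35/47) → index 7
j=7: u_7=151/200 ∈ [35/47, 41/47) → index 8
j=8: u_8=171/200 ∈ [35/47, 41/47) → index 8
j=9: u_9=191/200 ∈ [41/47, 1) → index 9

1 2 3 4 5 6 7 8 8 9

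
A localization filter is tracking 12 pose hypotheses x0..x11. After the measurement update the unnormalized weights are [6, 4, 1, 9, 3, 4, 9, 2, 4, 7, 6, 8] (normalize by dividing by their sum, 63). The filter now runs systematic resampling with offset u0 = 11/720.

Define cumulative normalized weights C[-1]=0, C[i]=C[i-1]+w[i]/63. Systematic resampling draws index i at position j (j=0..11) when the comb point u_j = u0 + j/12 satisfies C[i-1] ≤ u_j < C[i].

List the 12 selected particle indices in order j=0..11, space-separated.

0 1 3 3 4 6 6 7 9 9 10 11

C = [2/21, 10/63, 11/63, 20/63, 23/63, 3/7, 4/7, 38/63, 2/3, 7/9, 55/63, 1]
j=0: u_0=11/720 ∈ [0, 2/21) → index 0
j=1: u_1=71/720 ∈ [2/21, 10/63) → index 1
j=2: u_2=131/720 ∈ [11/63, 20/63) → index 3
j=3: u_3=191/720 ∈ [11/63, 20/63) → index 3
j=4: u_4=251/720 ∈ [20/63, 23/63) → index 4
j=5: u_5=311/720 ∈ [3/7, 4/7) → index 6
j=6: u_6=371/720 ∈ [3/7, 4/7) → index 6
j=7: u_7=431/720 ∈ [4/7, 38/63) → index 7
j=8: u_8=491/720 ∈ [2/3, 7/9) → index 9
j=9: u_9=551/720 ∈ [2/3, 7/9) → index 9
j=10: u_10=611/720 ∈ [7/9, 55/63) → index 10
j=11: u_11=671/720 ∈ [55/63, 1) → index 11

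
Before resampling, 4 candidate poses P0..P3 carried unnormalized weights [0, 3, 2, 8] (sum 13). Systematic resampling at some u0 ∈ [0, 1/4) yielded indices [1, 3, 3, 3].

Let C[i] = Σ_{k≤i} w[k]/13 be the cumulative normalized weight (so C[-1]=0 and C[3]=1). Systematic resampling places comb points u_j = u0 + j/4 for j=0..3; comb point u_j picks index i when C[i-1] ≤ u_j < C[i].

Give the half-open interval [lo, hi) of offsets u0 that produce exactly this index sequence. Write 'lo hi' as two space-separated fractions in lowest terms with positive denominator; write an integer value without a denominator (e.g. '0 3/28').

7/52 3/13

C = [0, 3/13, 5/13, 1]
j=0 picked index 1: u0 ∈ [0, 3/13)
j=1 picked index 3: u0 ∈ [7/52, 3/4)
j=2 picked index 3: u0 ∈ [-3/26, 1/2)
j=3 picked index 3: u0 ∈ [-19/52, 1/4)
intersection: [7/52, 3/13)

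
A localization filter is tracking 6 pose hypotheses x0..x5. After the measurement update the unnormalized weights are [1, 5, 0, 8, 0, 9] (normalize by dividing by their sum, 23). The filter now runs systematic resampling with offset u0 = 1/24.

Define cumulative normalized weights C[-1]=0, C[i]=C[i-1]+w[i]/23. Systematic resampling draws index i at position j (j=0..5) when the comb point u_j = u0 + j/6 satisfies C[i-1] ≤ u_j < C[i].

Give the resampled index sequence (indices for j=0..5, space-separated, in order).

0 1 3 3 5 5

C = [1/23, 6/23, 6/23, 14/23, 14/23, 1]
j=0: u_0=1/24 ∈ [0, 1/23) → index 0
j=1: u_1=5/24 ∈ [1/23, 6/23) → index 1
j=2: u_2=3/8 ∈ [6/23, 14/23) → index 3
j=3: u_3=13/24 ∈ [6/23, 14/23) → index 3
j=4: u_4=17/24 ∈ [14/23, 1) → index 5
j=5: u_5=7/8 ∈ [14/23, 1) → index 5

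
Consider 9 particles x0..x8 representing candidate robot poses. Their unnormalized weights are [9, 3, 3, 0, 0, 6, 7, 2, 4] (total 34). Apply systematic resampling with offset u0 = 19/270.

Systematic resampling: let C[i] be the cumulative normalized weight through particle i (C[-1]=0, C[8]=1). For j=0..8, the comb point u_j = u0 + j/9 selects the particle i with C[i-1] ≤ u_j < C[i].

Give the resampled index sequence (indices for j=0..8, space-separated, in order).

0 0 1 2 5 6 6 7 8

C = [9/34, 6/17, 15/34, 15/34, 15/34, 21/34, 14/17, 15/17, 1]
j=0: u_0=19/270 ∈ [0, 9/34) → index 0
j=1: u_1=49/270 ∈ [0, 9/34) → index 0
j=2: u_2=79/270 ∈ [9/34, 6/17) → index 1
j=3: u_3=109/270 ∈ [6/17, 15/34) → index 2
j=4: u_4=139/270 ∈ [15/34, 21/34) → index 5
j=5: u_5=169/270 ∈ [21/34, 14/17) → index 6
j=6: u_6=199/270 ∈ [21/34, 14/17) → index 6
j=7: u_7=229/270 ∈ [14/17, 15/17) → index 7
j=8: u_8=259/270 ∈ [15/17, 1) → index 8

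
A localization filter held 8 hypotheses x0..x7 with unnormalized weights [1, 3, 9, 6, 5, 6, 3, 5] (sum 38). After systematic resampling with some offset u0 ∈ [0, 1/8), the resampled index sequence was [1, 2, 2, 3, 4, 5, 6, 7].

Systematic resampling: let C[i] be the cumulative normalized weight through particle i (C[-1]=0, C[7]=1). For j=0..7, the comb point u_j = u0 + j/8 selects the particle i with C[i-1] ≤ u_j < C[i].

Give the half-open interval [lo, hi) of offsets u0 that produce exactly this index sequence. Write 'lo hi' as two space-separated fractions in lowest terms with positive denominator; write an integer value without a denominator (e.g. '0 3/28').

C = [1/38, 2/19, 13/38, 1/2, 12/19, 15/19, 33/38, 1]
j=0 picked index 1: u0 ∈ [1/38, 2/19)
j=1 picked index 2: u0 ∈ [-3/152, 33/152)
j=2 picked index 2: u0 ∈ [-11/76, 7/76)
j=3 picked index 3: u0 ∈ [-5/152, 1/8)
j=4 picked index 4: u0 ∈ [0, 5/38)
j=5 picked index 5: u0 ∈ [1/152, 25/152)
j=6 picked index 6: u0 ∈ [3/76, 9/76)
j=7 picked index 7: u0 ∈ [-1/152, 1/8)
intersection: [3/76, 7/76)

3/76 7/76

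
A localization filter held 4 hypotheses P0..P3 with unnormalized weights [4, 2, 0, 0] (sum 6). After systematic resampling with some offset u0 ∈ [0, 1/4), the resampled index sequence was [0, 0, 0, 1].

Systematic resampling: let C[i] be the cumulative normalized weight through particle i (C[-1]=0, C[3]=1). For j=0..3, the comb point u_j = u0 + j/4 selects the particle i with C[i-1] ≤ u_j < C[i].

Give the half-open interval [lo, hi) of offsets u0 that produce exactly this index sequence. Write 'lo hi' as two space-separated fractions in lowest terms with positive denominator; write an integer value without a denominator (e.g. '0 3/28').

0 1/6

C = [2/3, 1, 1, 1]
j=0 picked index 0: u0 ∈ [0, 2/3)
j=1 picked index 0: u0 ∈ [-1/4, 5/12)
j=2 picked index 0: u0 ∈ [-1/2, 1/6)
j=3 picked index 1: u0 ∈ [-1/12, 1/4)
intersection: [0, 1/6)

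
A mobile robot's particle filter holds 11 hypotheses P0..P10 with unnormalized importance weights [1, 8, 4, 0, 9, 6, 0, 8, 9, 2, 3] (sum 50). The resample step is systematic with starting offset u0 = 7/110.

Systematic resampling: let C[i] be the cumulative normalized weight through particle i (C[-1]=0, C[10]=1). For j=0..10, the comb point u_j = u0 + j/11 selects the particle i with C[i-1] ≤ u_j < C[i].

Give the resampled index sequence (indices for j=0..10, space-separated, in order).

C = [1/50, 9/50, 13/50, 13/50, 11/25, 14/25, 14/25, 18/25, 9/10, 47/50, 1]
j=0: u_0=7/110 ∈ [1/50, 9/50) → index 1
j=1: u_1=17/110 ∈ [1/50, 9/50) → index 1
j=2: u_2=27/110 ∈ [9/50, 13/50) → index 2
j=3: u_3=37/110 ∈ [13/50, 11/25) → index 4
j=4: u_4=47/110 ∈ [13/50, 11/25) → index 4
j=5: u_5=57/110 ∈ [11/25, 14/25) → index 5
j=6: u_6=67/110 ∈ [14/25, 18/25) → index 7
j=7: u_7=7/10 ∈ [14/25, 18/25) → index 7
j=8: u_8=87/110 ∈ [18/25, 9/10) → index 8
j=9: u_9=97/110 ∈ [18/25, 9/10) → index 8
j=10: u_10=107/110 ∈ [47/50, 1) → index 10

1 1 2 4 4 5 7 7 8 8 10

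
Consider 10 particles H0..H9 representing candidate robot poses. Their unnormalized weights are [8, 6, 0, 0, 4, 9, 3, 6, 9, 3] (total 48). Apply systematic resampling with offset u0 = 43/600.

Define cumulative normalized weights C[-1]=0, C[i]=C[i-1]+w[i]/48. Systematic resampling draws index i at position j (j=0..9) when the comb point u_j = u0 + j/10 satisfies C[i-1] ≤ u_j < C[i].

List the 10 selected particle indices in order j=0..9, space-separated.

0 1 1 4 5 6 7 8 8 9

C = [1/6, 7/24, 7/24, 7/24, 3/8, 9/16, 5/8, 3/4, 15/16, 1]
j=0: u_0=43/600 ∈ [0, 1/6) → index 0
j=1: u_1=103/600 ∈ [1/6, 7/24) → index 1
j=2: u_2=163/600 ∈ [1/6, 7/24) → index 1
j=3: u_3=223/600 ∈ [7/24, 3/8) → index 4
j=4: u_4=283/600 ∈ [3/8, 9/16) → index 5
j=5: u_5=343/600 ∈ [9/16, 5/8) → index 6
j=6: u_6=403/600 ∈ [5/8, 3/4) → index 7
j=7: u_7=463/600 ∈ [3/4, 15/16) → index 8
j=8: u_8=523/600 ∈ [3/4, 15/16) → index 8
j=9: u_9=583/600 ∈ [15/16, 1) → index 9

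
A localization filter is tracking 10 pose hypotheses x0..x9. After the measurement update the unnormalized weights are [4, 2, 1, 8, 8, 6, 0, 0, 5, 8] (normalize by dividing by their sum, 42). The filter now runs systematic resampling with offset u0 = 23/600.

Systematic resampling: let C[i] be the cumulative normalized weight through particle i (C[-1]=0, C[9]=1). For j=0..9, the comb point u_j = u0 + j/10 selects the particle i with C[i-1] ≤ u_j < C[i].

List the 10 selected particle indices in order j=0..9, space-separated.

C = [2/21, 1/7, 1/6, 5/14, 23/42, 29/42, 29/42, 29/42, 17/21, 1]
j=0: u_0=23/600 ∈ [0, 2/21) → index 0
j=1: u_1=83/600 ∈ [2/21, 1/7) → index 1
j=2: u_2=143/600 ∈ [1/6, 5/14) → index 3
j=3: u_3=203/600 ∈ [1/6, 5/14) → index 3
j=4: u_4=263/600 ∈ [5/14, 23/42) → index 4
j=5: u_5=323/600 ∈ [5/14, 23/42) → index 4
j=6: u_6=383/600 ∈ [23/42, 29/42) → index 5
j=7: u_7=443/600 ∈ [29/42, 17/21) → index 8
j=8: u_8=503/600 ∈ [17/21, 1) → index 9
j=9: u_9=563/600 ∈ [17/21, 1) → index 9

0 1 3 3 4 4 5 8 9 9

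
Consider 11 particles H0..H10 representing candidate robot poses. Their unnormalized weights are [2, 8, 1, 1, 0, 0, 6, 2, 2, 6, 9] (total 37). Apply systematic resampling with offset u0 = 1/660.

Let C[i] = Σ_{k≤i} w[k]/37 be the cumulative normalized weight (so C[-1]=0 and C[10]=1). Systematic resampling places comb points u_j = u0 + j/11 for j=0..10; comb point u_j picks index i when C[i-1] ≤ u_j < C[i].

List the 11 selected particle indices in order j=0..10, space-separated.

C = [2/37, 10/37, 11/37, 12/37, 12/37, 12/37, 18/37, 20/37, 22/37, 28/37, 1]
j=0: u_0=1/660 ∈ [0, 2/37) → index 0
j=1: u_1=61/660 ∈ [2/37, 10/37) → index 1
j=2: u_2=11/60 ∈ [2/37, 10/37) → index 1
j=3: u_3=181/660 ∈ [10/37, 11/37) → index 2
j=4: u_4=241/660 ∈ [12/37, 18/37) → index 6
j=5: u_5=301/660 ∈ [12/37, 18/37) → index 6
j=6: u_6=361/660 ∈ [20/37, 22/37) → index 8
j=7: u_7=421/660 ∈ [22/37, 28/37) → index 9
j=8: u_8=481/660 ∈ [22/37, 28/37) → index 9
j=9: u_9=541/660 ∈ [28/37, 1) → index 10
j=10: u_10=601/660 ∈ [28/37, 1) → index 10

0 1 1 2 6 6 8 9 9 10 10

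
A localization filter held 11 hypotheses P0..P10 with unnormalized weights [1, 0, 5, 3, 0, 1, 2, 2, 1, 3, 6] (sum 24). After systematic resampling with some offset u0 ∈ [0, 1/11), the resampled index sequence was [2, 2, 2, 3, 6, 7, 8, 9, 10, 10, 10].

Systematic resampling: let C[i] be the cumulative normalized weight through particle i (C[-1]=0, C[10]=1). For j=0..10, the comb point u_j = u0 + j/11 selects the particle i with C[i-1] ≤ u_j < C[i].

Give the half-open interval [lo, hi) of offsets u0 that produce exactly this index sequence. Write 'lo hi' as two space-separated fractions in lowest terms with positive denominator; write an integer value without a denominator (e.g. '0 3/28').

7/132 3/44

C = [1/24, 1/24, 1/4, 3/8, 3/8, 5/12, 1/2, 7/12, 5/8, 3/4, 1]
j=0 picked index 2: u0 ∈ [1/24, 1/4)
j=1 picked index 2: u0 ∈ [-13/264, 7/44)
j=2 picked index 2: u0 ∈ [-37/264, 3/44)
j=3 picked index 3: u0 ∈ [-1/44, 9/88)
j=4 picked index 6: u0 ∈ [7/132, 3/22)
j=5 picked index 7: u0 ∈ [1/22, 17/132)
j=6 picked index 8: u0 ∈ [5/132, 7/88)
j=7 picked index 9: u0 ∈ [-1/88, 5/44)
j=8 picked index 10: u0 ∈ [1/44, 3/11)
j=9 picked index 10: u0 ∈ [-3/44, 2/11)
j=10 picked index 10: u0 ∈ [-7/44, 1/11)
intersection: [7/132, 3/44)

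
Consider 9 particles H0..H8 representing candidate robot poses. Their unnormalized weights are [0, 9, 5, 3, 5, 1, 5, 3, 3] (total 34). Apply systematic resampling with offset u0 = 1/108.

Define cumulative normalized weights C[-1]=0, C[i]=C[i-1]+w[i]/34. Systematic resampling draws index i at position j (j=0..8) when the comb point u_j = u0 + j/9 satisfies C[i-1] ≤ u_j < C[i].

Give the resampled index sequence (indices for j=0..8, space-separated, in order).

1 1 1 2 3 4 5 6 7

C = [0, 9/34, 7/17, 1/2, 11/17, 23/34, 14/17, 31/34, 1]
j=0: u_0=1/108 ∈ [0, 9/34) → index 1
j=1: u_1=13/108 ∈ [0, 9/34) → index 1
j=2: u_2=25/108 ∈ [0, 9/34) → index 1
j=3: u_3=37/108 ∈ [9/34, 7/17) → index 2
j=4: u_4=49/108 ∈ [7/17, 1/2) → index 3
j=5: u_5=61/108 ∈ [1/2, 11/17) → index 4
j=6: u_6=73/108 ∈ [11/17, 23/34) → index 5
j=7: u_7=85/108 ∈ [23/34, 14/17) → index 6
j=8: u_8=97/108 ∈ [14/17, 31/34) → index 7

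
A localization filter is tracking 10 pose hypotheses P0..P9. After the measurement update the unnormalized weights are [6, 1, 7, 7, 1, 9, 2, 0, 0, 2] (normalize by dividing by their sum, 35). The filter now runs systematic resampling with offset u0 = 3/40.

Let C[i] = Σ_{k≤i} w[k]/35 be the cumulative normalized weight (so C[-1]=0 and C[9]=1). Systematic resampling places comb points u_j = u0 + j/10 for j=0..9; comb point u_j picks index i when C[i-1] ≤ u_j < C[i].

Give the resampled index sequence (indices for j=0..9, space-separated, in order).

C = [6/35, 1/5, 2/5, 3/5, 22/35, 31/35, 33/35, 33/35, 33/35, 1]
j=0: u_0=3/40 ∈ [0, 6/35) → index 0
j=1: u_1=7/40 ∈ [6/35, 1/5) → index 1
j=2: u_2=11/40 ∈ [1/5, 2/5) → index 2
j=3: u_3=3/8 ∈ [1/5, 2/5) → index 2
j=4: u_4=19/40 ∈ [2/5, 3/5) → index 3
j=5: u_5=23/40 ∈ [2/5, 3/5) → index 3
j=6: u_6=27/40 ∈ [22/35, 31/35) → index 5
j=7: u_7=31/40 ∈ [22/35, 31/35) → index 5
j=8: u_8=7/8 ∈ [22/35, 31/35) → index 5
j=9: u_9=39/40 ∈ [33/35, 1) → index 9

0 1 2 2 3 3 5 5 5 9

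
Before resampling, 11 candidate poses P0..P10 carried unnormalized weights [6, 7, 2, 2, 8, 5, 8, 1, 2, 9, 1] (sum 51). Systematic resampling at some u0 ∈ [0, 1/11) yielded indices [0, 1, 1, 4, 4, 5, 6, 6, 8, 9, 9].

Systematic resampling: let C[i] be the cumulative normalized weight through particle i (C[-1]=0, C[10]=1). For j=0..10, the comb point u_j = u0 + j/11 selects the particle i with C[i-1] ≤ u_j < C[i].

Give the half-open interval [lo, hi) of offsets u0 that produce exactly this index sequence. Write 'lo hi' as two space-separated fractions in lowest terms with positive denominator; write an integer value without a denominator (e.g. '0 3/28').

2/33 40/561

C = [2/17, 13/51, 5/17, 1/3, 25/51, 10/17, 38/51, 13/17, 41/51, 50/51, 1]
j=0 picked index 0: u0 ∈ [0, 2/17)
j=1 picked index 1: u0 ∈ [5/187, 92/561)
j=2 picked index 1: u0 ∈ [-12/187, 41/561)
j=3 picked index 4: u0 ∈ [2/33, 122/561)
j=4 picked index 4: u0 ∈ [-1/33, 71/561)
j=5 picked index 5: u0 ∈ [20/561, 25/187)
j=6 picked index 6: u0 ∈ [8/187, 112/561)
j=7 picked index 6: u0 ∈ [-9/187, 61/561)
j=8 picked index 8: u0 ∈ [7/187, 43/561)
j=9 picked index 9: u0 ∈ [-8/561, 91/561)
j=10 picked index 9: u0 ∈ [-59/561, 40/561)
intersection: [2/33, 40/561)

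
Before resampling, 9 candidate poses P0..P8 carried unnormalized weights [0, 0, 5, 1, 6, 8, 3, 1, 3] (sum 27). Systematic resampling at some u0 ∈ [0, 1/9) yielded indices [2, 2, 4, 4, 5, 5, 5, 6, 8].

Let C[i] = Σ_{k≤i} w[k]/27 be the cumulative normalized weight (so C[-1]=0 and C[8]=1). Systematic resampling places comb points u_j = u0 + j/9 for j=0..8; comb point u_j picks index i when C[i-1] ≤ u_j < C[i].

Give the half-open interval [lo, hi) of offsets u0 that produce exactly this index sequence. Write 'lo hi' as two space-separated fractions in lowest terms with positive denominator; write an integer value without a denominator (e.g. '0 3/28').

0 2/27

C = [0, 0, 5/27, 2/9, 4/9, 20/27, 23/27, 8/9, 1]
j=0 picked index 2: u0 ∈ [0, 5/27)
j=1 picked index 2: u0 ∈ [-1/9, 2/27)
j=2 picked index 4: u0 ∈ [0, 2/9)
j=3 picked index 4: u0 ∈ [-1/9, 1/9)
j=4 picked index 5: u0 ∈ [0, 8/27)
j=5 picked index 5: u0 ∈ [-1/9, 5/27)
j=6 picked index 5: u0 ∈ [-2/9, 2/27)
j=7 picked index 6: u0 ∈ [-1/27, 2/27)
j=8 picked index 8: u0 ∈ [0, 1/9)
intersection: [0, 2/27)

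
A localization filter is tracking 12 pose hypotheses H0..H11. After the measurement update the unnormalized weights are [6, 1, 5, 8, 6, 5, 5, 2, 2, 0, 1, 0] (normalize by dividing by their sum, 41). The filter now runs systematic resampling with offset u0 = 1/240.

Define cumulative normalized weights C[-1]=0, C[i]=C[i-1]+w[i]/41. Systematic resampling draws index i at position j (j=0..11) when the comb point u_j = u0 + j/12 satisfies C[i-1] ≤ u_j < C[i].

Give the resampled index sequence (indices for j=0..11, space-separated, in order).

0 0 2 2 3 3 4 4 5 5 6 7

C = [6/41, 7/41, 12/41, 20/41, 26/41, 31/41, 36/41, 38/41, 40/41, 40/41, 1, 1]
j=0: u_0=1/240 ∈ [0, 6/41) → index 0
j=1: u_1=7/80 ∈ [0, 6/41) → index 0
j=2: u_2=41/240 ∈ [7/41, 12/41) → index 2
j=3: u_3=61/240 ∈ [7/41, 12/41) → index 2
j=4: u_4=27/80 ∈ [12/41, 20/41) → index 3
j=5: u_5=101/240 ∈ [12/41, 20/41) → index 3
j=6: u_6=121/240 ∈ [20/41, 26/41) → index 4
j=7: u_7=47/80 ∈ [20/41, 26/41) → index 4
j=8: u_8=161/240 ∈ [26/41, 31/41) → index 5
j=9: u_9=181/240 ∈ [26/41, 31/41) → index 5
j=10: u_10=67/80 ∈ [31/41, 36/41) → index 6
j=11: u_11=221/240 ∈ [36/41, 38/41) → index 7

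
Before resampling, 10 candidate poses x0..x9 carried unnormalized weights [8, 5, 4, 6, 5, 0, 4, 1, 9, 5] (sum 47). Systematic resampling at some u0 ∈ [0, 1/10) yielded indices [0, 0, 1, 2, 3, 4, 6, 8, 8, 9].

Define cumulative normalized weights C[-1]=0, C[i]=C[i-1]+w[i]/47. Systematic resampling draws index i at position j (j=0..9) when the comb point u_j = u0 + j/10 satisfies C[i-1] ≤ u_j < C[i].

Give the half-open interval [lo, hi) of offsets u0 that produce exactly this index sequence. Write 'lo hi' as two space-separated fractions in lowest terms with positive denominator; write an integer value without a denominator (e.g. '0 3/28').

C = [8/47, 13/47, 17/47, 23/47, 28/47, 28/47, 32/47, 33/47, 42/47, 1]
j=0 picked index 0: u0 ∈ [0, 8/47)
j=1 picked index 0: u0 ∈ [-1/10, 33/470)
j=2 picked index 1: u0 ∈ [-7/235, 18/235)
j=3 picked index 2: u0 ∈ [-11/470, 29/470)
j=4 picked index 3: u0 ∈ [-9/235, 21/235)
j=5 picked index 4: u0 ∈ [-1/94, 9/94)
j=6 picked index 6: u0 ∈ [-1/235, 19/235)
j=7 picked index 8: u0 ∈ [1/470, 91/470)
j=8 picked index 8: u0 ∈ [-23/235, 22/235)
j=9 picked index 9: u0 ∈ [-3/470, 1/10)
intersection: [1/470, 29/470)

1/470 29/470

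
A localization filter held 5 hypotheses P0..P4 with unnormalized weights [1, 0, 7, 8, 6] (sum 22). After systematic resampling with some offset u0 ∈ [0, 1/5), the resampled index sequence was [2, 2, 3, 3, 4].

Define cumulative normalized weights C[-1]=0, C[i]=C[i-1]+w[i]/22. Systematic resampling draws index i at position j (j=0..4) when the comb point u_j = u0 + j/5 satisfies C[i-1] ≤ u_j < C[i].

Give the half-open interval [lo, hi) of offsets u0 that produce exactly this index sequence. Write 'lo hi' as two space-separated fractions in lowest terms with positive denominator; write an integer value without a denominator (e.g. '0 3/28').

C = [1/22, 1/22, 4/11, 8/11, 1]
j=0 picked index 2: u0 ∈ [1/22, 4/11)
j=1 picked index 2: u0 ∈ [-17/110, 9/55)
j=2 picked index 3: u0 ∈ [-2/55, 18/55)
j=3 picked index 3: u0 ∈ [-13/55, 7/55)
j=4 picked index 4: u0 ∈ [-4/55, 1/5)
intersection: [1/22, 7/55)

1/22 7/55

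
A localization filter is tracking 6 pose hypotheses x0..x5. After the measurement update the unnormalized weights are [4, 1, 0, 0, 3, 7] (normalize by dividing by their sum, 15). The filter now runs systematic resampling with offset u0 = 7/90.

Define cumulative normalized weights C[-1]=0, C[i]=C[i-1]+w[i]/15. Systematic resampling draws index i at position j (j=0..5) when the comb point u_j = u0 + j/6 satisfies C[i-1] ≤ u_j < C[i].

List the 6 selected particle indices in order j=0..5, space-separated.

C = [4/15, 1/3, 1/3, 1/3, 8/15, 1]
j=0: u_0=7/90 ∈ [0, 4/15) → index 0
j=1: u_1=11/45 ∈ [0, 4/15) → index 0
j=2: u_2=37/90 ∈ [1/3, 8/15) → index 4
j=3: u_3=26/45 ∈ [8/15, 1) → index 5
j=4: u_4=67/90 ∈ [8/15, 1) → index 5
j=5: u_5=41/45 ∈ [8/15, 1) → index 5

0 0 4 5 5 5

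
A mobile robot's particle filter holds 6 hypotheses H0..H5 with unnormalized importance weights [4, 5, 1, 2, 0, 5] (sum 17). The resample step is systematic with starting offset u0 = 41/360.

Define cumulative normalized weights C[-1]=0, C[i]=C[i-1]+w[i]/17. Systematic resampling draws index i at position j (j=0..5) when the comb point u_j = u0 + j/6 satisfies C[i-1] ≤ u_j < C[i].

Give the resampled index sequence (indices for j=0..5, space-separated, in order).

0 1 1 3 5 5

C = [4/17, 9/17, 10/17, 12/17, 12/17, 1]
j=0: u_0=41/360 ∈ [0, 4/17) → index 0
j=1: u_1=101/360 ∈ [4/17, 9/17) → index 1
j=2: u_2=161/360 ∈ [4/17, 9/17) → index 1
j=3: u_3=221/360 ∈ [10/17, 12/17) → index 3
j=4: u_4=281/360 ∈ [12/17, 1) → index 5
j=5: u_5=341/360 ∈ [12/17, 1) → index 5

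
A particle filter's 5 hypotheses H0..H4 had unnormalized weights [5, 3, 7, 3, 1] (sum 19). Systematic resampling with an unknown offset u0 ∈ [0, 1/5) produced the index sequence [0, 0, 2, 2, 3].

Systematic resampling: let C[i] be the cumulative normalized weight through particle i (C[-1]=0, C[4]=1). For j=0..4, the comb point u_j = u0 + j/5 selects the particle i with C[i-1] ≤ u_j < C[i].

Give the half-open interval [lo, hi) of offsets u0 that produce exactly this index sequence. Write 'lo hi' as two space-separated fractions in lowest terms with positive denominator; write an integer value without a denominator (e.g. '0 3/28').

2/95 6/95

C = [5/19, 8/19, 15/19, 18/19, 1]
j=0 picked index 0: u0 ∈ [0, 5/19)
j=1 picked index 0: u0 ∈ [-1/5, 6/95)
j=2 picked index 2: u0 ∈ [2/95, 37/95)
j=3 picked index 2: u0 ∈ [-17/95, 18/95)
j=4 picked index 3: u0 ∈ [-1/95, 14/95)
intersection: [2/95, 6/95)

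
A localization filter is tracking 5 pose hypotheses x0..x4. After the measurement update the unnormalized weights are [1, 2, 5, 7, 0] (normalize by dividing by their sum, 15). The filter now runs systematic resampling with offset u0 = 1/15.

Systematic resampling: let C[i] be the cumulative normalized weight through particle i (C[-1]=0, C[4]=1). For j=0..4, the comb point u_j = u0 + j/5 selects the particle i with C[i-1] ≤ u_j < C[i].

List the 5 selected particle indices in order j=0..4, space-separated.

C = [1/15, 1/5, 8/15, 1, 1]
j=0: u_0=1/15 ∈ [1/15, 1/5) → index 1
j=1: u_1=4/15 ∈ [1/5, 8/15) → index 2
j=2: u_2=7/15 ∈ [1/5, 8/15) → index 2
j=3: u_3=2/3 ∈ [8/15, 1) → index 3
j=4: u_4=13/15 ∈ [8/15, 1) → index 3

1 2 2 3 3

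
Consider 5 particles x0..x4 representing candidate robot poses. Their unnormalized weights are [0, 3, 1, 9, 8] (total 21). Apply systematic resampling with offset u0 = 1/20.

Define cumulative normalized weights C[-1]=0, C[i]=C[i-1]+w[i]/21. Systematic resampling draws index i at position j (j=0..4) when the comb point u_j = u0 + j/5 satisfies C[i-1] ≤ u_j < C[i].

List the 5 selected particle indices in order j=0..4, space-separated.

C = [0, 1/7, 4/21, 13/21, 1]
j=0: u_0=1/20 ∈ [0, 1/7) → index 1
j=1: u_1=1/4 ∈ [4/21, 13/21) → index 3
j=2: u_2=9/20 ∈ [4/21, 13/21) → index 3
j=3: u_3=13/20 ∈ [13/21, 1) → index 4
j=4: u_4=17/20 ∈ [13/21, 1) → index 4

1 3 3 4 4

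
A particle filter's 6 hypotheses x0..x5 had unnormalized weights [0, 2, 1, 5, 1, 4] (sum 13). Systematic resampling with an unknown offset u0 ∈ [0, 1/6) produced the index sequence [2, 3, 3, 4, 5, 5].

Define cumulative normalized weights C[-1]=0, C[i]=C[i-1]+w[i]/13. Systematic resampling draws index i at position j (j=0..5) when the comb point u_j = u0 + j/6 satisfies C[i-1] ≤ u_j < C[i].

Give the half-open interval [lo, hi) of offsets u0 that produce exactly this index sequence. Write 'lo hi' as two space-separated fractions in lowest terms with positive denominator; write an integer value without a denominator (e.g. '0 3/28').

2/13 1/6

C = [0, 2/13, 3/13, 8/13, 9/13, 1]
j=0 picked index 2: u0 ∈ [2/13, 3/13)
j=1 picked index 3: u0 ∈ [5/78, 35/78)
j=2 picked index 3: u0 ∈ [-4/39, 11/39)
j=3 picked index 4: u0 ∈ [3/26, 5/26)
j=4 picked index 5: u0 ∈ [1/39, 1/3)
j=5 picked index 5: u0 ∈ [-11/78, 1/6)
intersection: [2/13, 1/6)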